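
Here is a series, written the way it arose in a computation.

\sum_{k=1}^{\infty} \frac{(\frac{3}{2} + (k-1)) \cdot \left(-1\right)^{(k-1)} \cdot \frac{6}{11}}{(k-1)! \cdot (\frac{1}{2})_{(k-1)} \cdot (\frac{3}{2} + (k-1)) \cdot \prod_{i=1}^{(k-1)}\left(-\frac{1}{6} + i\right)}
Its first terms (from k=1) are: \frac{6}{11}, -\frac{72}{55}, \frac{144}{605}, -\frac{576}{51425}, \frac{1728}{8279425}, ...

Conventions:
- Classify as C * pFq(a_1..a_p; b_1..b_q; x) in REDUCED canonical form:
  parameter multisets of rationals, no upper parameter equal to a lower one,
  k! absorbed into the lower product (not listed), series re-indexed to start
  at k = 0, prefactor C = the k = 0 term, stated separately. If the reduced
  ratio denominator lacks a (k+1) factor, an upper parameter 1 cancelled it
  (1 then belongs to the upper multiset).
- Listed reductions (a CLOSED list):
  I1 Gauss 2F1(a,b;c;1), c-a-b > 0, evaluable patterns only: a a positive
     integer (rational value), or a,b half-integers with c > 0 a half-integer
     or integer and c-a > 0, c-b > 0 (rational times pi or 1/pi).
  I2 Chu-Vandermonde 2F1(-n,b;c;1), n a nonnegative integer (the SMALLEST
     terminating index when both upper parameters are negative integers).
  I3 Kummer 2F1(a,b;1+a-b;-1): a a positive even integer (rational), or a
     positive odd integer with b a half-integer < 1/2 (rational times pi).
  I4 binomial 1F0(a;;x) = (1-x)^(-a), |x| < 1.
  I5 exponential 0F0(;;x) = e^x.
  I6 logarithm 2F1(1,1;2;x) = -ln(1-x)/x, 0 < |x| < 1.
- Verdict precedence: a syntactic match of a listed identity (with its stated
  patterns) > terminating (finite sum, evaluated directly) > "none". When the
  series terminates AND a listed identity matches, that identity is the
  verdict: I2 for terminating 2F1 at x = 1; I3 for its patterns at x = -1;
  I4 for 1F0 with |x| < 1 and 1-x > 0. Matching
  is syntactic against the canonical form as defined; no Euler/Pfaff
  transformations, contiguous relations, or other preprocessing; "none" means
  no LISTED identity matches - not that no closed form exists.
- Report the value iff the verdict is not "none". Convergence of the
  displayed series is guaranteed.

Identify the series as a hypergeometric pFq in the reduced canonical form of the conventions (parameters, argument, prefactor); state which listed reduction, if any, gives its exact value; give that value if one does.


Canonical form: C = \frac{6}{11} times 0F2 with upper {-}, lower {\frac{1}{2}, \frac{5}{6}}, x = -1. Verdict: none here - no I1-I6 shape fits x = -1 with lower {\frac{1}{2}, \frac{5}{6}}.

First insight: with t_0 = \frac{6}{11}, the factor k + 3/2 cancels (top and bottom), leaving prefactor 6/11.
Adjacent-term ratio: r(k) = -1 * 1 / [(k+\frac{1}{2}) (k+\frac{5}{6}) (k+1)] - rational; roots negated = parameters, x = -1, C = \frac{6}{11}.


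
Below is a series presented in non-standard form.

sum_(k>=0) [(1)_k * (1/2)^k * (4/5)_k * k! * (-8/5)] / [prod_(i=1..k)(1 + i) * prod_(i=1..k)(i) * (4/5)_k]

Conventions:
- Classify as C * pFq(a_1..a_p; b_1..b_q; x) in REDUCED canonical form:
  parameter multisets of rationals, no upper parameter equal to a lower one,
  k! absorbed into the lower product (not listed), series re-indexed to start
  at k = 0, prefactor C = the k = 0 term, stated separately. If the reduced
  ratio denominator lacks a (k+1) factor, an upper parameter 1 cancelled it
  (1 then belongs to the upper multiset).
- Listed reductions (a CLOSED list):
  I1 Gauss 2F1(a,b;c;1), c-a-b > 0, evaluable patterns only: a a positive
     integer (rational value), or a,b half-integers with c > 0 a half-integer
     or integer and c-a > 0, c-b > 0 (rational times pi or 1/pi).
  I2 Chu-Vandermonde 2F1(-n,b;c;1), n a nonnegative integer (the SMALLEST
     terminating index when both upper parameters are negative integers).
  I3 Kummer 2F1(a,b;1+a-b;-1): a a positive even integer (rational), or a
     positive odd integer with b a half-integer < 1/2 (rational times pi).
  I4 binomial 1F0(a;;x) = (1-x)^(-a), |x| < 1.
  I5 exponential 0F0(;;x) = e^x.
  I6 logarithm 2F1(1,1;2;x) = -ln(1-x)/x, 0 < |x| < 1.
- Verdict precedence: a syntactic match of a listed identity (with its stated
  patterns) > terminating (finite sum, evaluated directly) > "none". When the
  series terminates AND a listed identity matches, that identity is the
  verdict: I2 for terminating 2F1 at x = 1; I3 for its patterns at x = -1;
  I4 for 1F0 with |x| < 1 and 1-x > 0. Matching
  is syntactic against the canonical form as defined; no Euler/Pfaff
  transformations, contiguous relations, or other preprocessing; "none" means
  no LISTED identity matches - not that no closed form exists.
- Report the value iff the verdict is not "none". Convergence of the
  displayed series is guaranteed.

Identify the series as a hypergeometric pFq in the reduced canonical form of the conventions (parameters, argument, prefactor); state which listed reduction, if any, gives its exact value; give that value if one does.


Key step: t_0 being -8/5, the product of the first k integers (C = -8/5, x = 1/2) is k!.
Term ratio: r(k) = (1/2) * (k+1) (k+1) / [(k+2) (k+1)] ; factor over Q: parameters, x = (1/2), and C = -8/5.

The series (x = 1/2) is 2F1: upper {1, 1}, lower {2}, prefactor -8/5. Verdict: logarithm (I6) applies (the logarithm: parameters (1,1;2), x = 1/2). Its exact value is (16/5) * ln(1/2).


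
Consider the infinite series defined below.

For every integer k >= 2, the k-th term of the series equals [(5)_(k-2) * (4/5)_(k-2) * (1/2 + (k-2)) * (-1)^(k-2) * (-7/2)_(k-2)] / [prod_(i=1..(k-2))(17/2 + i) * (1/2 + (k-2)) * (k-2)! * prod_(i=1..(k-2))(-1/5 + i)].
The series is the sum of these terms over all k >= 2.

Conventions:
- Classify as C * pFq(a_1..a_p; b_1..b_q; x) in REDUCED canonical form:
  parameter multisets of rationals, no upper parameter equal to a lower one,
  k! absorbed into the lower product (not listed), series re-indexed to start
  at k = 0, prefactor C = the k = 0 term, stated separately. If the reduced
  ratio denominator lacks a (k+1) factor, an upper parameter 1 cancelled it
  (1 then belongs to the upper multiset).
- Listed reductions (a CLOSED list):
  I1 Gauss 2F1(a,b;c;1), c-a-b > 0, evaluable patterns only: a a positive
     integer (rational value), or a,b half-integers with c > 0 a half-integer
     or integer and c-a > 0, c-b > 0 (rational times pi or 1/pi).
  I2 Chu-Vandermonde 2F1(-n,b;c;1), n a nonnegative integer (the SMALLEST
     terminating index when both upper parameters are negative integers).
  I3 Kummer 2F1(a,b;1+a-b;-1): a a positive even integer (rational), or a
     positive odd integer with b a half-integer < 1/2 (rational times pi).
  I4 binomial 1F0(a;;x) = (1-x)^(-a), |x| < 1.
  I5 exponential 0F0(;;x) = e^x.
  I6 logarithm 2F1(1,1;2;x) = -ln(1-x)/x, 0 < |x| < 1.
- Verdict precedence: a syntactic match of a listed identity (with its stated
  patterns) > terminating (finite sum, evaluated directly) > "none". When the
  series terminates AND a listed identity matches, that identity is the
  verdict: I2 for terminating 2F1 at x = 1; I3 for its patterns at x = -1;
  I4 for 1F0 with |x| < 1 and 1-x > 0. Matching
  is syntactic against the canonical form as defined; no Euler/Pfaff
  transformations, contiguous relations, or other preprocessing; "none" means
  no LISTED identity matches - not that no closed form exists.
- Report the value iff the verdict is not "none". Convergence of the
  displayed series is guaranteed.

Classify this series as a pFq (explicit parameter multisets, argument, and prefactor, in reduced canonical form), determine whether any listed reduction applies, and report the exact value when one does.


This is 1 * 2F1(-7/2, 5; 19/2; -1) in reduced canonical form. Verdict: this is the Kummer evaluation I3 (x = -1; c = 19/2 equals 1+a-b for upper {-7/2, 5}: listed pattern). Exact value: (765765/524288) * pi.

The tell: t_0 being 1, the lower running product (prefactor 1) is a rising factorial.
Adjacent-term ratio: r(k) = (-1) * (k-7/2) (k+5) / [(k+19/2) (k+1)] - rational; roots negated = parameters, x = (-1), C = 1.


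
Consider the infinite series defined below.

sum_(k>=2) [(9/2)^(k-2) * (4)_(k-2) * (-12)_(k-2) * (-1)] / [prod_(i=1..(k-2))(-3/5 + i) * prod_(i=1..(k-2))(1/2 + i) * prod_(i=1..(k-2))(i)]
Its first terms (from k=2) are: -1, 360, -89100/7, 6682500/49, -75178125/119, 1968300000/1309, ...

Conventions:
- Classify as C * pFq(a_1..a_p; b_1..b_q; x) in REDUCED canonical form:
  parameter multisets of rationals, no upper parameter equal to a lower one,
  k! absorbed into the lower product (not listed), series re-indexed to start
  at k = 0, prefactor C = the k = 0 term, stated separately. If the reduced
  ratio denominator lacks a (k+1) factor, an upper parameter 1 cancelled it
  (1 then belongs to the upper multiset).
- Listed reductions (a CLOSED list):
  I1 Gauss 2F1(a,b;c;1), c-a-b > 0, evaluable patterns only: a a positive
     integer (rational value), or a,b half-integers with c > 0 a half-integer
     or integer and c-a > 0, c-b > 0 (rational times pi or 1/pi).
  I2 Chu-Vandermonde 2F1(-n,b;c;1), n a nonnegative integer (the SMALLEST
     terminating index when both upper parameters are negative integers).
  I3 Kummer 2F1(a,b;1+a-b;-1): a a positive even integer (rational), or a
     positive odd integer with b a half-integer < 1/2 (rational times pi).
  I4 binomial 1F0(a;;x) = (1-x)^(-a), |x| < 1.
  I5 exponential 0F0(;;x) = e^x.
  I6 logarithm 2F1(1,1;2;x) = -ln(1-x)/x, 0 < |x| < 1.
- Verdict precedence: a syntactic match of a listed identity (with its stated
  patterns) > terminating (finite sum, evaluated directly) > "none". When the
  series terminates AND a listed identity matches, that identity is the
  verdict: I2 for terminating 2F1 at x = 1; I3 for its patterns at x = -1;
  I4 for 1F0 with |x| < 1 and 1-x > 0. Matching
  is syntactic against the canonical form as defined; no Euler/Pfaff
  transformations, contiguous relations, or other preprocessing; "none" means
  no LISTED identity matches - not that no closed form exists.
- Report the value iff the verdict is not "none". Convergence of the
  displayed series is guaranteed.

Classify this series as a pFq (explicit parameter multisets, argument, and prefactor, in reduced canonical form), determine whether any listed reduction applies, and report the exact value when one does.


Classification (C = -1): 2F2 with upper {-12, 4}, lower {2/5, 3/2}, argument x = 9/2. Verdict: terminating - the sum ends at index 12 because -12 is a negative integer; exact evaluation follows. Exact value: 61175457919084/1094513225351.

Key step: t_0 = -1 here, and the lower running product (C = -1) is a rising factorial.
Ratio: r(k) = (9/2) * (k-12) (k+4) / [(k+2/5) (k+3/2) (k+1)] ; factor over Q: parameters, x = (9/2), and C = -1.


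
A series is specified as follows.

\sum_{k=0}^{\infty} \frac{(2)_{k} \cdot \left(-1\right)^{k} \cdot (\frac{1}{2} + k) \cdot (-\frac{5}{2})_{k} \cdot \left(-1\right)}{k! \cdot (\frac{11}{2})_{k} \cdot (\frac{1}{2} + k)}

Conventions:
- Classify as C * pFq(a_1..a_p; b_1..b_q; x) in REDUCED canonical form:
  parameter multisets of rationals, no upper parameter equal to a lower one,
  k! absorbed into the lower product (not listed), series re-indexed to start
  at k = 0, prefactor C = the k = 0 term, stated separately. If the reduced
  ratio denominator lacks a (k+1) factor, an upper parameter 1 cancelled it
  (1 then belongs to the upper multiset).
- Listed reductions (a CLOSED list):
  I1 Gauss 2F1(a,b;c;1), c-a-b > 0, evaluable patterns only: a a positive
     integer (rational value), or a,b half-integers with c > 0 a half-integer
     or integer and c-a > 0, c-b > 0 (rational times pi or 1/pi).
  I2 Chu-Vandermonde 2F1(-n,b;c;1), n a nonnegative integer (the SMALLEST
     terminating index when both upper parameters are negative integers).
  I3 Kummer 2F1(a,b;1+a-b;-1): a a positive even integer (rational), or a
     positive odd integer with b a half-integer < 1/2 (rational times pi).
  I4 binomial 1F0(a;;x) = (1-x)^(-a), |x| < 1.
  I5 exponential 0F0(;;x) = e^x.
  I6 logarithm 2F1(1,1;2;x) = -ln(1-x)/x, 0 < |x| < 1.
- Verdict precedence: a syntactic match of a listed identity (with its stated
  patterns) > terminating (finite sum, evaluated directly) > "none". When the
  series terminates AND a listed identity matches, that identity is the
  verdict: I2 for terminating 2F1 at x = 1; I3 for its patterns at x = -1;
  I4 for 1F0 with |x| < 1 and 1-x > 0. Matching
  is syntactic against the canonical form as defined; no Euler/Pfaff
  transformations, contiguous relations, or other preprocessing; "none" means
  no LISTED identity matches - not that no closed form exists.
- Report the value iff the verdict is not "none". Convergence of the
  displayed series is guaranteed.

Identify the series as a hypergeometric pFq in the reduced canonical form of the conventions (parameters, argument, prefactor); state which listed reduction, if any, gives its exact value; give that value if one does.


Reduced: x = -1, 2F1, upper = {-\frac{5}{2}, 2}, lower = {\frac{11}{2}}, C = -1. Verdict: the Kummer evaluation I3 matches (x = -1; c = \frac{11}{2} equals 1+a-b for upper {-\frac{5}{2}, 2}: listed pattern). Value: -\frac{9}{4}.

Key observation: x = -1 and striking the common factor k + 1/2 reduces the term (prefactor -1).
Adjacent-term ratio: r(k) = -1 * (k-\frac{5}{2}) (k+2) / [(k+\frac{11}{2}) (k+1)] ; factor over Q: parameters, x = -1, and C = -1.


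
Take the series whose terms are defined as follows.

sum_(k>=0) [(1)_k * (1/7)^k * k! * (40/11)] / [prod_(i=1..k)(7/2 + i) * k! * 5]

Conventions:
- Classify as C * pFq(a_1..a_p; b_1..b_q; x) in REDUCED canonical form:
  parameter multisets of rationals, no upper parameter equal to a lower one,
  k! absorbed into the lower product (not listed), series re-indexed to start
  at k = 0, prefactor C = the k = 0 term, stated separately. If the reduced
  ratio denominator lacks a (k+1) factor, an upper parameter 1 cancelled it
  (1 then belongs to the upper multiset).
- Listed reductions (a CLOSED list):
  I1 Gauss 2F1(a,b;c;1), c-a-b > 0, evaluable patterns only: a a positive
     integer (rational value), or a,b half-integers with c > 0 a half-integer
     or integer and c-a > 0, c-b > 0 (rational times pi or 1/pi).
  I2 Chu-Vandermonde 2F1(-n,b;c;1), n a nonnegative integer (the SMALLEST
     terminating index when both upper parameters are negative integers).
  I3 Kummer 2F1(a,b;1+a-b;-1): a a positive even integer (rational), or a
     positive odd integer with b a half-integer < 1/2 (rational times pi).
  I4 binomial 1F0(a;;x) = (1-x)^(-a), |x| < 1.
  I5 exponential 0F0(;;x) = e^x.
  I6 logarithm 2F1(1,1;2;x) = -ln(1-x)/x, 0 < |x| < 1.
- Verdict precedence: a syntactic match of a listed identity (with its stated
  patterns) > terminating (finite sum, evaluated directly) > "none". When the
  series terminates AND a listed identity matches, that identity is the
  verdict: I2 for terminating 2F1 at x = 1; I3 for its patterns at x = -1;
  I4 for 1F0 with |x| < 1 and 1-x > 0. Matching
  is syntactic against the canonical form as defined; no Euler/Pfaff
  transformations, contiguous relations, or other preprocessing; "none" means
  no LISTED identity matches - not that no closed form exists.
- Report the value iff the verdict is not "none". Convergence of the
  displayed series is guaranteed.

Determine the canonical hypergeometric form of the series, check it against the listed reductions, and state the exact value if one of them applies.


The tell: x = (1/7) and the factorial ratio (C = 8/11) (k+a-1)!/(a-1)! is a rising factorial (a)_k.
Step ratio: r(k) = (1/7) * (k+1) (k+1) / [(k+9/2) (k+1)] - rational; roots negated = parameters, x = (1/7), C = 8/11.

With C = 8/11: the canonical form is 2F1(1, 1; 9/2; 1/7). Verdict: none (x = 1/7): each listed identity misses the multisets {1, 1} ; {9/2}.


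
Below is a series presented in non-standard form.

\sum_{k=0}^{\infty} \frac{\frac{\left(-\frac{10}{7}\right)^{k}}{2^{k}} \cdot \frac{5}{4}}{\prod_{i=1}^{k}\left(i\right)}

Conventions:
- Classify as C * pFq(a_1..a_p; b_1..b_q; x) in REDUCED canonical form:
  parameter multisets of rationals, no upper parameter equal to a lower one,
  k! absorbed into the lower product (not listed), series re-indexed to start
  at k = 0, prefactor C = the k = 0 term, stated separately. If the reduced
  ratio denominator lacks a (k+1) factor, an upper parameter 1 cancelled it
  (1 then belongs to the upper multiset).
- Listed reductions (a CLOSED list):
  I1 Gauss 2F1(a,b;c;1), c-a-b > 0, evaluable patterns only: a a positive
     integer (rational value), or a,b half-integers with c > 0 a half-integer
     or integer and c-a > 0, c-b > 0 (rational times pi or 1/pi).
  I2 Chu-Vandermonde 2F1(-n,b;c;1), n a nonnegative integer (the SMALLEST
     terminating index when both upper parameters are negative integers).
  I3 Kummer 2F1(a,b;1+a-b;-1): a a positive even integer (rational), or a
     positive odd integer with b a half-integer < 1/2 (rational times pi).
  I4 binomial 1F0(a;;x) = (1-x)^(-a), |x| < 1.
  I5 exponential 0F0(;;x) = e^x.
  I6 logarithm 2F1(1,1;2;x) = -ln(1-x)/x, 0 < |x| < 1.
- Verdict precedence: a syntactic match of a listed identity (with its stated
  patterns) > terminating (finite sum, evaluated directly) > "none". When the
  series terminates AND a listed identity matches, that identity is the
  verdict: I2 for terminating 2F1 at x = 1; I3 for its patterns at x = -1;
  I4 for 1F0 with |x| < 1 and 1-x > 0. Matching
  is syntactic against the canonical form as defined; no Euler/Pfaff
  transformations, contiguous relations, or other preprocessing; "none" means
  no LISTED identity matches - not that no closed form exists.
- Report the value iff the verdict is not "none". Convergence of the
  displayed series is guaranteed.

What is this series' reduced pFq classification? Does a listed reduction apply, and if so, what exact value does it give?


At argument -\frac{5}{7}: a 0F0 with upper {-}, lower {-}, scaled by C = \frac{5}{4}. Verdict (x = -\frac{5}{7}): the exponential series (I5) applies (the 0F0 exponential series at x = -\frac{5}{7}). Value: \frac{5}{4} \cdot e^{-\frac{5}{7}}.

Structural cue: from the first term \frac{5}{4}: the product of the first k integers (prefactor 5/4) is k!.
Term ratio: r(k) = -\frac{5}{7} * 1 / [(k+1)] - rational; roots negated = parameters, x = -\frac{5}{7}, C = \frac{5}{4}.


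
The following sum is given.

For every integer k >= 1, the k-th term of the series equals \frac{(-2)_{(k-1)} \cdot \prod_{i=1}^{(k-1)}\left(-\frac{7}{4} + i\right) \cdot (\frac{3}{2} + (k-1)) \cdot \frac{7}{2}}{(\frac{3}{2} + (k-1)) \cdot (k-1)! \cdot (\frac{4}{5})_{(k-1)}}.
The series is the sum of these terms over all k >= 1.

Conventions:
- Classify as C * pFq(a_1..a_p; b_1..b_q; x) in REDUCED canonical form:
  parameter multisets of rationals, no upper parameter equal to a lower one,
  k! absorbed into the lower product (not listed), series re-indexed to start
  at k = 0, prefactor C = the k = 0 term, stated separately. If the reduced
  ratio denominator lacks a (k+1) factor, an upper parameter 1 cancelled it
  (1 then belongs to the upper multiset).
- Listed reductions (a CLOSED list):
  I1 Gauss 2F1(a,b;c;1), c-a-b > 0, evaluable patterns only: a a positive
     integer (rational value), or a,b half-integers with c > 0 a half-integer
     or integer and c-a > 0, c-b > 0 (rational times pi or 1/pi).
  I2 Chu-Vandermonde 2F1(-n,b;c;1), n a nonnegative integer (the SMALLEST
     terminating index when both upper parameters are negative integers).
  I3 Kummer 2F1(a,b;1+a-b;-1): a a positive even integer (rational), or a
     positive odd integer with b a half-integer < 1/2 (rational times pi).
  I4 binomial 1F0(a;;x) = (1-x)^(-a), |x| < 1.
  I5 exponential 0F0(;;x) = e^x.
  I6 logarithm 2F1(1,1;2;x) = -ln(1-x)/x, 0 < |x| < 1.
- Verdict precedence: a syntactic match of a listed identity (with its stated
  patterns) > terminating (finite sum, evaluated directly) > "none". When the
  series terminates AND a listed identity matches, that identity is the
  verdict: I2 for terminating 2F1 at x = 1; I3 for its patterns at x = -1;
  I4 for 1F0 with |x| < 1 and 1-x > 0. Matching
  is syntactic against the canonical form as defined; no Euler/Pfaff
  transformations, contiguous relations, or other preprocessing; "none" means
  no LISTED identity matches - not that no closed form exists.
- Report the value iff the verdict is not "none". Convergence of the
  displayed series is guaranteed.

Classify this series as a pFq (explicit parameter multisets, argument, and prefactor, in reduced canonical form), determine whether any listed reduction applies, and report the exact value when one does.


This is \frac{7}{2} * 2F1(-2, -\frac{3}{4}; \frac{4}{5}; 1) in reduced canonical form. Verdict: the Chu-Vandermonde identity I2 applies (terminating 2F1 at x = 1 with n = 2, b = -3/4, c = \frac{4}{5}). Exact value: \frac{3689}{384}.

The tell: x = 1 and k + 3/2 divides numerator and denominator alike; prefactor 7/2 after cancelling.
Ratio: r(k) = 1 * (k-2) (k-\frac{3}{4}) / [(k+\frac{4}{5}) (k+1)] ; factor over Q: parameters, x = 1, and C = \frac{7}{2}.


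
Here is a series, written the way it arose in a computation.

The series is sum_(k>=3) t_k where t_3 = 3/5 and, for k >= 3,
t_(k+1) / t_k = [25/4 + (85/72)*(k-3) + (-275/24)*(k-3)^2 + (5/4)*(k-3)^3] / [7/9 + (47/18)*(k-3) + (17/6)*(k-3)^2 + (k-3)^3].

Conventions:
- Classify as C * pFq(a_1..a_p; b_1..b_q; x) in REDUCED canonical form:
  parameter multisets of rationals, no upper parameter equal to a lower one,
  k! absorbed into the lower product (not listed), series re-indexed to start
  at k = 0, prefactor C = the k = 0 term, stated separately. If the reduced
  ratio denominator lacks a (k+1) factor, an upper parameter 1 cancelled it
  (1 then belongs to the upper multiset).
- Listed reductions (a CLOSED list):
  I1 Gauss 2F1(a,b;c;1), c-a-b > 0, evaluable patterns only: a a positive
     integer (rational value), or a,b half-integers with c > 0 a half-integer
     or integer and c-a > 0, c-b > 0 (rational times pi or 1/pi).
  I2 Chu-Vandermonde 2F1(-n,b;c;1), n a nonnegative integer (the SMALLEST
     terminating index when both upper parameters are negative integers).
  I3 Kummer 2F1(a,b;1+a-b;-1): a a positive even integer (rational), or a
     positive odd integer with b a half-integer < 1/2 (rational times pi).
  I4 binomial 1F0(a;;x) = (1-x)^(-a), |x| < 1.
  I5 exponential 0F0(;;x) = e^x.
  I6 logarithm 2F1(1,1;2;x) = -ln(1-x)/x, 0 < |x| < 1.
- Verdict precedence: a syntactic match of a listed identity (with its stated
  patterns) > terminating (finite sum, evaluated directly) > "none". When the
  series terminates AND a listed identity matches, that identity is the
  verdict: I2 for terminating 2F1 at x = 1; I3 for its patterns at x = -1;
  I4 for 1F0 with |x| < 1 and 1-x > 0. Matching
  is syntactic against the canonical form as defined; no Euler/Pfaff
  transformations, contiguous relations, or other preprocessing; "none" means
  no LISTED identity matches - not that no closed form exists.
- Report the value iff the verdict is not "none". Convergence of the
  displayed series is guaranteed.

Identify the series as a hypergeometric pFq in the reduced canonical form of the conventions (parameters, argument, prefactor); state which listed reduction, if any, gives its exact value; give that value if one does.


Prefactor 3/5, argument 5/4: 2F1 with upper {-9, -5/6} over lower {7/6}. Verdict: terminating. With -9 upstairs the series is a 10-term polynomial sum; evaluated term by term. Hence: 38925707547172701/8606518729768960.

Structural cue: with t_0 = 3/5, cancel k + 2/3 from the displayed ratio first; then C = 3/5.
Term ratio: r(k) = (5/4) * (k-9) (k-5/6) / [(k+7/6) (k+1)] ; factor over Q: parameters, x = (5/4), and C = 3/5.


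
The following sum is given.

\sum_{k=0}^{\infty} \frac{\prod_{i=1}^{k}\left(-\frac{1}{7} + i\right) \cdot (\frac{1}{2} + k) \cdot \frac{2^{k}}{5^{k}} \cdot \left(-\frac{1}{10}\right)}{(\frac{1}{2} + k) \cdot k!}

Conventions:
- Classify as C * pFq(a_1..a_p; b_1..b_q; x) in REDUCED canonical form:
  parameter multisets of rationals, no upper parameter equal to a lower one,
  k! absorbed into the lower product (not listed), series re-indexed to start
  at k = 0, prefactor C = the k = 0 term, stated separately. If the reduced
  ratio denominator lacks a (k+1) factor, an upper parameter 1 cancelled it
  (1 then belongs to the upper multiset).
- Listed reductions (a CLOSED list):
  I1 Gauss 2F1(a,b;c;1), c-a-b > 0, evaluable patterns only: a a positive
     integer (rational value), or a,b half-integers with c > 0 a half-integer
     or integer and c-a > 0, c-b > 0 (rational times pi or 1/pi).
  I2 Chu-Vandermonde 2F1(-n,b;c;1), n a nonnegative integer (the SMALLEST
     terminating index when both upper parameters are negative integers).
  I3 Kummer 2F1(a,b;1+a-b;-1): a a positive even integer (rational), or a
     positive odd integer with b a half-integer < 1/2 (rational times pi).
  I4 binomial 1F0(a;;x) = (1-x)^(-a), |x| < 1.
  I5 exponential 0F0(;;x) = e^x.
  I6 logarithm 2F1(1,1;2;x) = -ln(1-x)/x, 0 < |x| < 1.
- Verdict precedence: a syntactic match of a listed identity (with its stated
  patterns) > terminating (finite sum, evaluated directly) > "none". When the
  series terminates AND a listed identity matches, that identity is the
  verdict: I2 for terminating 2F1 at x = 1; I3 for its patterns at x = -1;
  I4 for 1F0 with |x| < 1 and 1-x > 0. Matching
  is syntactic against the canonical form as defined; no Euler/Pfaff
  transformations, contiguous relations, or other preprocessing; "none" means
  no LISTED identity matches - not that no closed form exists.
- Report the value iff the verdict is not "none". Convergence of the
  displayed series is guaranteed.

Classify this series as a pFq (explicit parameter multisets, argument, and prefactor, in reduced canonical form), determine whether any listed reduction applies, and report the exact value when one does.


At argument \frac{2}{5}: a 1F0 with upper {\frac{6}{7}}, lower {-}, scaled by C = -\frac{1}{10}. Verdict: the binomial series (I4) fires (the 1F0 binomial series: exponent -6/7, x = \frac{2}{5}). Its exact value is \left(-\frac{1}{10}\right) \cdot \left(\frac{3}{5}\right)^{-\frac{6}{7}}.

Structural cue: t_0 being -\frac{1}{10}, the running product (C = -1/10, x = 2/5) telescopes to a rising factorial.
Ratio: r(k) = \frac{2}{5} * (k+\frac{6}{7}) / [(k+1)] - rational; roots negated = parameters, x = \frac{2}{5}, C = -\frac{1}{10}.


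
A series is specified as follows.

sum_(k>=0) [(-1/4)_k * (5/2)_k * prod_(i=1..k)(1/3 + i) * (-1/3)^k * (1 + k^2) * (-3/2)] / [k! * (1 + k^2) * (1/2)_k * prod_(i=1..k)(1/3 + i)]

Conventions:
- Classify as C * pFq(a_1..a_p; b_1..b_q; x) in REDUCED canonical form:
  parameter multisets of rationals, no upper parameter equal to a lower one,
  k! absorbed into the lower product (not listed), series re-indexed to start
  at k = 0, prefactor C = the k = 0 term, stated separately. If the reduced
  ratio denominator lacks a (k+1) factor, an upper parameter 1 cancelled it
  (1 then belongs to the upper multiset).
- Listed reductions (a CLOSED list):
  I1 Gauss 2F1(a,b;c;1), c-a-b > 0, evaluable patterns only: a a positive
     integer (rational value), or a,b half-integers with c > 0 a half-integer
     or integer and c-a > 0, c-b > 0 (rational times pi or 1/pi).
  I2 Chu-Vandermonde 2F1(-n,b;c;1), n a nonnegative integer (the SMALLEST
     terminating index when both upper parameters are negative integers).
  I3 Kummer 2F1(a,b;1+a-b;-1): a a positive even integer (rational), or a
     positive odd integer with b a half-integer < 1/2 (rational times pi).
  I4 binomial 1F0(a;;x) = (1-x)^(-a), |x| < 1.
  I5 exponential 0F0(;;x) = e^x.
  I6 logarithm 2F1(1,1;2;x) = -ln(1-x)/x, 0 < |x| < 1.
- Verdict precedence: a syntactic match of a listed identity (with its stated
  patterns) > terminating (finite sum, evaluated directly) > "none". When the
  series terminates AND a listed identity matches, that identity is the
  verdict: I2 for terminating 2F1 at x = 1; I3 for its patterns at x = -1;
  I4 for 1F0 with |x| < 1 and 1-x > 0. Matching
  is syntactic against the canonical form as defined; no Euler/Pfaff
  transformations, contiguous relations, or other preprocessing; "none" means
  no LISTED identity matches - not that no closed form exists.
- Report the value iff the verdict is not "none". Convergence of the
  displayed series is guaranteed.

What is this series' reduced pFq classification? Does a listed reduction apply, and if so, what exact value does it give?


Classification (C = -3/2): 2F1 with upper {-1/4, 5/2}, lower {1/2}, argument x = -1/3. Verdict: none. A 2F1 with upper {-1/4, 5/2} fits none of I1-I6 at x = -1/3; the sum runs forever.

Structural cue: with t_0 = -3/2, the lower running product (prefactor -3/2) is a rising factorial.
Term ratio: r(k) = (-1/3) * (k-1/4) (k+5/2) / [(k+1/2) (k+1)] - poly over poly, x = (-1/3) from leading terms; C = -3/2 at k = 0.


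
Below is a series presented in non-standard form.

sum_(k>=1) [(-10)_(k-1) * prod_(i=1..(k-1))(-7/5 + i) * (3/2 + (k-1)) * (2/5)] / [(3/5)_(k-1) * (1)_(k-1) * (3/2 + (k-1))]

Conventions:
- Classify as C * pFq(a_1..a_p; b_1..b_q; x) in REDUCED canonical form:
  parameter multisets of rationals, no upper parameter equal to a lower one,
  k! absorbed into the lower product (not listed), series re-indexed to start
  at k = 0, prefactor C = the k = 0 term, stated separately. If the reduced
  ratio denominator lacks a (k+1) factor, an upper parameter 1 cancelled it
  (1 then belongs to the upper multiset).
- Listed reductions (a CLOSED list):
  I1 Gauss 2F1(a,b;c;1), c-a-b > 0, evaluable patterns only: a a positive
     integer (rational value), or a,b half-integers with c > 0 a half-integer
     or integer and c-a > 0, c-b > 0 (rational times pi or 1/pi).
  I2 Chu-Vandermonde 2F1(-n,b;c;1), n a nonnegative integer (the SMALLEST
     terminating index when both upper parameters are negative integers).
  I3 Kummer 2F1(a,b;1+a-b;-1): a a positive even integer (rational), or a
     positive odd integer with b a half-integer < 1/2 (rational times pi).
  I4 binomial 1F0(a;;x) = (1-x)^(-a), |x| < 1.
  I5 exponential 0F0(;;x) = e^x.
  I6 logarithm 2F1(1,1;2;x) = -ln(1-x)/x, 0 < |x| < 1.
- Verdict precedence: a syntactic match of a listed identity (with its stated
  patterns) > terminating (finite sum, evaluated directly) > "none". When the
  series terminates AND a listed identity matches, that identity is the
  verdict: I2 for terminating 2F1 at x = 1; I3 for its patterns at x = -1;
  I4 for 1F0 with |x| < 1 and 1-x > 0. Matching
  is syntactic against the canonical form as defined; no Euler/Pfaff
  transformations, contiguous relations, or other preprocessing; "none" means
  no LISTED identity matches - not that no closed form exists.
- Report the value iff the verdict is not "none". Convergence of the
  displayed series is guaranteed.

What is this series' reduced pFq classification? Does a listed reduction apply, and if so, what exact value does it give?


With C = 2/5: the canonical form is 2F1(-10, -2/5; 3/5; 1). Verdict: Vandermonde's identity (I2) fires (terminating 2F1 at x = 1 with n = 10, b = -2/5, c = 3/5). Value: 48828125/32245356.

The tell: t_0 being 2/5, (1)_k (prefactor 2/5) is k! itself.
Term ratio: r(k) = 1 * (k-10) (k-2/5) / [(k+3/5) (k+1)] - rational in k. x = 1; t_0 = 2/5; negate the roots.


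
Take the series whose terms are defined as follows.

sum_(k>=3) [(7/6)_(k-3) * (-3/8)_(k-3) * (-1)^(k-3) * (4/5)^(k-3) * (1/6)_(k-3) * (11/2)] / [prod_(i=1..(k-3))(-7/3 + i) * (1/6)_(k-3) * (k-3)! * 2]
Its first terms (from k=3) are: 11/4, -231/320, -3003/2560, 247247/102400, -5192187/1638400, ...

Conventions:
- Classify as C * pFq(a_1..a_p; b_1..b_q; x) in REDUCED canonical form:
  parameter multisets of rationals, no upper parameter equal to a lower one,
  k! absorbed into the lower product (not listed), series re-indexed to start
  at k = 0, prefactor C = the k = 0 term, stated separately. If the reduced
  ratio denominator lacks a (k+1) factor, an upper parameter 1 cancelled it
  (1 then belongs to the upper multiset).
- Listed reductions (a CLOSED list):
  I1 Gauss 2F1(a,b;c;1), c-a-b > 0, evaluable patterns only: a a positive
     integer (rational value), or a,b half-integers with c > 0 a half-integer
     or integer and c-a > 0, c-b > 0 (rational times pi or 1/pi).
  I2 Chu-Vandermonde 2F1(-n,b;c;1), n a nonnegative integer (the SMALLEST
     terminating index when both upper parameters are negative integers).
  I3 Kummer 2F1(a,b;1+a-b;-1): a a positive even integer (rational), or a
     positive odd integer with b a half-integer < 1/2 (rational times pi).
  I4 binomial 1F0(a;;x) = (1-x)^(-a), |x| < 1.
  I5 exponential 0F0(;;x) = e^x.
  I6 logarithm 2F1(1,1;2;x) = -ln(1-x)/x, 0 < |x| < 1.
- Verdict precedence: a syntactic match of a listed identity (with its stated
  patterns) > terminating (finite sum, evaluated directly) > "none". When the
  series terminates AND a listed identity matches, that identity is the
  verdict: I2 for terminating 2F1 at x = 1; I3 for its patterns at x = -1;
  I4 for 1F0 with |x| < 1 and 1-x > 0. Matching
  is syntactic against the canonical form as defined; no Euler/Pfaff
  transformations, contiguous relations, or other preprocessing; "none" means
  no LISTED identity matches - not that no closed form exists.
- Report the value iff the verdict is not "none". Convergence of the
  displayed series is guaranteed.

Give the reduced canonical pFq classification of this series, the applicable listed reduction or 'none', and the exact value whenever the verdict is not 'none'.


Classification (C = 11/4): 2F1 with upper {-3/8, 7/6}, lower {-4/3}, argument x = -4/5. Verdict: none here - no I1-I6 shape fits x = -4/5 with lower {-4/3}.

Structural cue: t_0 being 11/4, the parameter 1/6 appears in both the upper and lower lists and cancels.
Consecutive-term ratio: r(k) = (-4/5) * (k-3/8) (k+7/6) / [(k-4/3) (k+1)] - rational; roots negated = parameters, x = (-4/5), C = 11/4.


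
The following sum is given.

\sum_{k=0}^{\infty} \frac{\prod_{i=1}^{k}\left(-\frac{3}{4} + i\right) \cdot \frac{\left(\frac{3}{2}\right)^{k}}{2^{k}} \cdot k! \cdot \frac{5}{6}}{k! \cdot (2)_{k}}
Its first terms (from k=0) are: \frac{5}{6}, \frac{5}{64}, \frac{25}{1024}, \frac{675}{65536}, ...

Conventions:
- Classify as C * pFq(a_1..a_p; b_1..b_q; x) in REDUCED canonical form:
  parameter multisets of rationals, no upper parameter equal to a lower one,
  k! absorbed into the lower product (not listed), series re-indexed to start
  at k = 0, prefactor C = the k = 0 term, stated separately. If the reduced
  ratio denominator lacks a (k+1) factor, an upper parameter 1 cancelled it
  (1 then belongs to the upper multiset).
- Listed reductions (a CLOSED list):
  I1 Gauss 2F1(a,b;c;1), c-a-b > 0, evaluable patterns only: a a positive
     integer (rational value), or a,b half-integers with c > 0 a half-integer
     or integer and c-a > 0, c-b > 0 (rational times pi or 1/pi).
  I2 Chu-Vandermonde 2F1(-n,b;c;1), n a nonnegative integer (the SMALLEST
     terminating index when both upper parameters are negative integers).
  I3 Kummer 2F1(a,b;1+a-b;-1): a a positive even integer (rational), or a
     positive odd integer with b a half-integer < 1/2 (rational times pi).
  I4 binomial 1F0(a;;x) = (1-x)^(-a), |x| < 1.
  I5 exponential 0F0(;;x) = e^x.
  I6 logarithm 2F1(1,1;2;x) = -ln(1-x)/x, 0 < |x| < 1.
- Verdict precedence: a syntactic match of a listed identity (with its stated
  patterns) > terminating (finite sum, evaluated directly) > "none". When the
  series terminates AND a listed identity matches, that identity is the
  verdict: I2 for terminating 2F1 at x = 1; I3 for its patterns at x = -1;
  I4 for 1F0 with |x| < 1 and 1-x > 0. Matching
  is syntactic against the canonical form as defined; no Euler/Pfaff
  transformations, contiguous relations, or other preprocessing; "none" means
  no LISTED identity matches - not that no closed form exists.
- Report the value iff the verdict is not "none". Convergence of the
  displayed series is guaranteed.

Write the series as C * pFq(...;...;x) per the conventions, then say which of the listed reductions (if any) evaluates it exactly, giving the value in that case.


Prefactor \frac{5}{6}, argument \frac{3}{4}: 2F1 with upper {\frac{1}{4}, 1} over lower {2}. Verdict: none. Every listed pattern misses the 2F1 form at \frac{3}{4}, upper {\frac{1}{4}, 1}.

The tell: from the first term \frac{5}{6}: the running product (C = 5/6) telescopes to a rising factorial.
Ratio: r(k) = \frac{3}{4} * (k+\frac{1}{4}) (k+1) / [(k+2) (k+1)] - poly over poly, x = \frac{3}{4} from leading terms; C = \frac{5}{6} at k = 0.


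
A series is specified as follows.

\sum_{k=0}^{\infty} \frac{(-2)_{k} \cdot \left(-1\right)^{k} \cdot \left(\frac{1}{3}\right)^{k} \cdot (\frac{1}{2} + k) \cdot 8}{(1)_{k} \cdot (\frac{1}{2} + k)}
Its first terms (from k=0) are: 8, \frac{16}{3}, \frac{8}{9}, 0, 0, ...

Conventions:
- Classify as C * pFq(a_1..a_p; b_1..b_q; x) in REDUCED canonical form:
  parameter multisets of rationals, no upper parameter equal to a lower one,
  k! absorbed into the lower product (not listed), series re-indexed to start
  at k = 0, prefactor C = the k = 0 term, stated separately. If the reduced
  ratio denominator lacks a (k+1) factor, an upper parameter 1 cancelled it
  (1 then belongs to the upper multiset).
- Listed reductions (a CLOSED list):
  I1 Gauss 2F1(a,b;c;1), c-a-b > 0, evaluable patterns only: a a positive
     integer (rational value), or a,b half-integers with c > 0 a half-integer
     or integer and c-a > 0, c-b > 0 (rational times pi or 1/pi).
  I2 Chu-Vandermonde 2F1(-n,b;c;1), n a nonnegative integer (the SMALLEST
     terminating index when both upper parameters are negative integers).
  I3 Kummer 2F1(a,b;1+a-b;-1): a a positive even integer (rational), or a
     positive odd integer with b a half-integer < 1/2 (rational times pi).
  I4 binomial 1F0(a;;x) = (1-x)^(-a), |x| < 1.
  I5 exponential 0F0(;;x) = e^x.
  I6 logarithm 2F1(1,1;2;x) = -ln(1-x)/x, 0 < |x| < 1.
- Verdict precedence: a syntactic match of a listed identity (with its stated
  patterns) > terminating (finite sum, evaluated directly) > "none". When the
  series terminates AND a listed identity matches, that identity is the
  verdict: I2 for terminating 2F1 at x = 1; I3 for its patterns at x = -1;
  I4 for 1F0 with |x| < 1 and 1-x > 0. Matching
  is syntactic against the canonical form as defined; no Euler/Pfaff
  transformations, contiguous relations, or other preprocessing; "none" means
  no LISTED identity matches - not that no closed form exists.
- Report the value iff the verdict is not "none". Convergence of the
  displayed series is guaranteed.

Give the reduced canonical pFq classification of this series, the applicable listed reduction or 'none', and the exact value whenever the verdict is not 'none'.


At argument -\frac{1}{3}: a 1F0 with upper {-2}, lower {-}, scaled by C = 8. Verdict (x = -\frac{1}{3}): binomial (I4) applies (the 1F0 binomial series: exponent 2, x = -\frac{1}{3}). Its exact value is \frac{128}{9}.

First insight: from the first term 8: the factor k + 1/2 cancels (top and bottom), leaving C = 8.
Term ratio: r(k) = -\frac{1}{3} * (k-2) / [(k+1)] - rational in k. x = -\frac{1}{3}; t_0 = 8; negate the roots.


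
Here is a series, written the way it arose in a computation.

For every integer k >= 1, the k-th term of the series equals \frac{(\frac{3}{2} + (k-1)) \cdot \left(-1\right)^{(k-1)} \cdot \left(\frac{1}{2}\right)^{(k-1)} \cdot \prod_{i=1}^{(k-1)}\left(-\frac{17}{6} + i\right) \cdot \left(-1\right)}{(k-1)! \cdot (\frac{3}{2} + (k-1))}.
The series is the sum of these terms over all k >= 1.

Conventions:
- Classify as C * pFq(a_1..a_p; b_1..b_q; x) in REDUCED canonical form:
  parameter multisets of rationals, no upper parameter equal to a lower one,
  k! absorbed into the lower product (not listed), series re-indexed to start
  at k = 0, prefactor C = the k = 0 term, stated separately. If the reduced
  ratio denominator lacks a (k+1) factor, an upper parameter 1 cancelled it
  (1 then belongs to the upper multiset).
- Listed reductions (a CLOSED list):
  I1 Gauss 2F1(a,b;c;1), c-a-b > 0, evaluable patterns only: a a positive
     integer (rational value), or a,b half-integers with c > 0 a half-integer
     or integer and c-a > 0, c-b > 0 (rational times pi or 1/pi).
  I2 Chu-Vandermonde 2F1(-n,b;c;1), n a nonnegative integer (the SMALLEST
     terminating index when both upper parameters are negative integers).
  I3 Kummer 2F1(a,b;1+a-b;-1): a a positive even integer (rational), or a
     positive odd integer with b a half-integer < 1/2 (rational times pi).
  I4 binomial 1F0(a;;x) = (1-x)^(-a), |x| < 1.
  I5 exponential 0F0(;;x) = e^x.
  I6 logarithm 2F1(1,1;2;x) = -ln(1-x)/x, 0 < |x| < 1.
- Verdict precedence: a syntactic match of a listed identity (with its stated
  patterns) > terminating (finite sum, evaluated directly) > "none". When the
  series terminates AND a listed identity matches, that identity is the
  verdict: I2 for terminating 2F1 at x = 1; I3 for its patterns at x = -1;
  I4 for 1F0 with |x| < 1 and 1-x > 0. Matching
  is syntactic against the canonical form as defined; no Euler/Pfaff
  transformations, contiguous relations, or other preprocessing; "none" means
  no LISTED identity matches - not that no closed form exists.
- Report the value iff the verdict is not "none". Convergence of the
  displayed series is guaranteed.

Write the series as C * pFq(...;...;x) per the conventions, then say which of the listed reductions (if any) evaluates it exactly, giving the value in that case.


Prefactor -1, argument -\frac{1}{2}: 1F0 with upper {-\frac{11}{6}} over lower {-}. Verdict (x = -\frac{1}{2}): the I4 binomial reduction applies (the 1F0 binomial series: exponent 11/6, x = -\frac{1}{2}). Exact value: \left(-1\right) \cdot \left(\frac{3}{2}\right)^{\frac{11}{6}}.

Structural cue: with t_0 = -1, the running product (prefactor -1) telescopes to a rising factorial.
Ratio: r(k) = -\frac{1}{2} * (k-\frac{11}{6}) / [(k+1)] - rational in k. x = -\frac{1}{2}; t_0 = -1; negate the roots.
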